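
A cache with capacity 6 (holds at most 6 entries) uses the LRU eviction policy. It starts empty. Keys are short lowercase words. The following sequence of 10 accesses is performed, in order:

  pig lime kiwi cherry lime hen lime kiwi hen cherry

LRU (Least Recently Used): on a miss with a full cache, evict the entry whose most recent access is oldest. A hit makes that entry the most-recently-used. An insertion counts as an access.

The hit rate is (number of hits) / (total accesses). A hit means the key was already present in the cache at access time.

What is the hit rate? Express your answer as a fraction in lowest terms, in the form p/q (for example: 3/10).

LRU simulation (capacity=6):
  1. access pig: MISS. Cache (LRU->MRU): [pig]
  2. access lime: MISS. Cache (LRU->MRU): [pig lime]
  3. access kiwi: MISS. Cache (LRU->MRU): [pig lime kiwi]
  4. access cherry: MISS. Cache (LRU->MRU): [pig lime kiwi cherry]
  5. access lime: HIT. Cache (LRU->MRU): [pig kiwi cherry lime]
  6. access hen: MISS. Cache (LRU->MRU): [pig kiwi cherry lime hen]
  7. access lime: HIT. Cache (LRU->MRU): [pig kiwi cherry hen lime]
  8. access kiwi: HIT. Cache (LRU->MRU): [pig cherry hen lime kiwi]
  9. access hen: HIT. Cache (LRU->MRU): [pig cherry lime kiwi hen]
  10. access cherry: HIT. Cache (LRU->MRU): [pig lime kiwi hen cherry]
Total: 5 hits, 5 misses, 0 evictions

Hit rate = 5/10 = 1/2

Answer: 1/2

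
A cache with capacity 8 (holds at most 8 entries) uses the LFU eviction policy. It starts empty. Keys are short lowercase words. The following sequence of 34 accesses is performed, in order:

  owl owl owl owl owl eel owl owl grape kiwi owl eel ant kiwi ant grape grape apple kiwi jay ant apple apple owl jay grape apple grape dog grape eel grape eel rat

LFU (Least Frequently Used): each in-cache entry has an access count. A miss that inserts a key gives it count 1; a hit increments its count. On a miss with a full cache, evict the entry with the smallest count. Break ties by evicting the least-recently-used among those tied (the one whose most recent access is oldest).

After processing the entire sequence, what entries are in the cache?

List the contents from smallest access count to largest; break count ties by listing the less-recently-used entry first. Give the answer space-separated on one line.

Answer: rat jay kiwi ant apple eel grape owl

Derivation:
LFU simulation (capacity=8):
  1. access owl: MISS. Cache: [owl(c=1)]
  2. access owl: HIT, count now 2. Cache: [owl(c=2)]
  3. access owl: HIT, count now 3. Cache: [owl(c=3)]
  4. access owl: HIT, count now 4. Cache: [owl(c=4)]
  5. access owl: HIT, count now 5. Cache: [owl(c=5)]
  6. access eel: MISS. Cache: [eel(c=1) owl(c=5)]
  7. access owl: HIT, count now 6. Cache: [eel(c=1) owl(c=6)]
  8. access owl: HIT, count now 7. Cache: [eel(c=1) owl(c=7)]
  9. access grape: MISS. Cache: [eel(c=1) grape(c=1) owl(c=7)]
  10. access kiwi: MISS. Cache: [eel(c=1) grape(c=1) kiwi(c=1) owl(c=7)]
  11. access owl: HIT, count now 8. Cache: [eel(c=1) grape(c=1) kiwi(c=1) owl(c=8)]
  12. access eel: HIT, count now 2. Cache: [grape(c=1) kiwi(c=1) eel(c=2) owl(c=8)]
  13. access ant: MISS. Cache: [grape(c=1) kiwi(c=1) ant(c=1) eel(c=2) owl(c=8)]
  14. access kiwi: HIT, count now 2. Cache: [grape(c=1) ant(c=1) eel(c=2) kiwi(c=2) owl(c=8)]
  15. access ant: HIT, count now 2. Cache: [grape(c=1) eel(c=2) kiwi(c=2) ant(c=2) owl(c=8)]
  16. access grape: HIT, count now 2. Cache: [eel(c=2) kiwi(c=2) ant(c=2) grape(c=2) owl(c=8)]
  17. access grape: HIT, count now 3. Cache: [eel(c=2) kiwi(c=2) ant(c=2) grape(c=3) owl(c=8)]
  18. access apple: MISS. Cache: [apple(c=1) eel(c=2) kiwi(c=2) ant(c=2) grape(c=3) owl(c=8)]
  19. access kiwi: HIT, count now 3. Cache: [apple(c=1) eel(c=2) ant(c=2) grape(c=3) kiwi(c=3) owl(c=8)]
  20. access jay: MISS. Cache: [apple(c=1) jay(c=1) eel(c=2) ant(c=2) grape(c=3) kiwi(c=3) owl(c=8)]
  21. access ant: HIT, count now 3. Cache: [apple(c=1) jay(c=1) eel(c=2) grape(c=3) kiwi(c=3) ant(c=3) owl(c=8)]
  22. access apple: HIT, count now 2. Cache: [jay(c=1) eel(c=2) apple(c=2) grape(c=3) kiwi(c=3) ant(c=3) owl(c=8)]
  23. access apple: HIT, count now 3. Cache: [jay(c=1) eel(c=2) grape(c=3) kiwi(c=3) ant(c=3) apple(c=3) owl(c=8)]
  24. access owl: HIT, count now 9. Cache: [jay(c=1) eel(c=2) grape(c=3) kiwi(c=3) ant(c=3) apple(c=3) owl(c=9)]
  25. access jay: HIT, count now 2. Cache: [eel(c=2) jay(c=2) grape(c=3) kiwi(c=3) ant(c=3) apple(c=3) owl(c=9)]
  26. access grape: HIT, count now 4. Cache: [eel(c=2) jay(c=2) kiwi(c=3) ant(c=3) apple(c=3) grape(c=4) owl(c=9)]
  27. access apple: HIT, count now 4. Cache: [eel(c=2) jay(c=2) kiwi(c=3) ant(c=3) grape(c=4) apple(c=4) owl(c=9)]
  28. access grape: HIT, count now 5. Cache: [eel(c=2) jay(c=2) kiwi(c=3) ant(c=3) apple(c=4) grape(c=5) owl(c=9)]
  29. access dog: MISS. Cache: [dog(c=1) eel(c=2) jay(c=2) kiwi(c=3) ant(c=3) apple(c=4) grape(c=5) owl(c=9)]
  30. access grape: HIT, count now 6. Cache: [dog(c=1) eel(c=2) jay(c=2) kiwi(c=3) ant(c=3) apple(c=4) grape(c=6) owl(c=9)]
  31. access eel: HIT, count now 3. Cache: [dog(c=1) jay(c=2) kiwi(c=3) ant(c=3) eel(c=3) apple(c=4) grape(c=6) owl(c=9)]
  32. access grape: HIT, count now 7. Cache: [dog(c=1) jay(c=2) kiwi(c=3) ant(c=3) eel(c=3) apple(c=4) grape(c=7) owl(c=9)]
  33. access eel: HIT, count now 4. Cache: [dog(c=1) jay(c=2) kiwi(c=3) ant(c=3) apple(c=4) eel(c=4) grape(c=7) owl(c=9)]
  34. access rat: MISS, evict dog(c=1). Cache: [rat(c=1) jay(c=2) kiwi(c=3) ant(c=3) apple(c=4) eel(c=4) grape(c=7) owl(c=9)]
Total: 25 hits, 9 misses, 1 evictions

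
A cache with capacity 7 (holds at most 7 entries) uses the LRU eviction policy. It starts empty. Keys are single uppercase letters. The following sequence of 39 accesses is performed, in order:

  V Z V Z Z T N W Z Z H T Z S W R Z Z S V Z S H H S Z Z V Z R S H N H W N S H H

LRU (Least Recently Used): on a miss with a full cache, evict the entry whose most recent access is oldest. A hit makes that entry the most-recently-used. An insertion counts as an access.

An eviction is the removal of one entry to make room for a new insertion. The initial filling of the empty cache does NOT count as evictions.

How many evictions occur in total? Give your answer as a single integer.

Answer: 3

Derivation:
LRU simulation (capacity=7):
  1. access V: MISS. Cache (LRU->MRU): [V]
  2. access Z: MISS. Cache (LRU->MRU): [V Z]
  3. access V: HIT. Cache (LRU->MRU): [Z V]
  4. access Z: HIT. Cache (LRU->MRU): [V Z]
  5. access Z: HIT. Cache (LRU->MRU): [V Z]
  6. access T: MISS. Cache (LRU->MRU): [V Z T]
  7. access N: MISS. Cache (LRU->MRU): [V Z T N]
  8. access W: MISS. Cache (LRU->MRU): [V Z T N W]
  9. access Z: HIT. Cache (LRU->MRU): [V T N W Z]
  10. access Z: HIT. Cache (LRU->MRU): [V T N W Z]
  11. access H: MISS. Cache (LRU->MRU): [V T N W Z H]
  12. access T: HIT. Cache (LRU->MRU): [V N W Z H T]
  13. access Z: HIT. Cache (LRU->MRU): [V N W H T Z]
  14. access S: MISS. Cache (LRU->MRU): [V N W H T Z S]
  15. access W: HIT. Cache (LRU->MRU): [V N H T Z S W]
  16. access R: MISS, evict V. Cache (LRU->MRU): [N H T Z S W R]
  17. access Z: HIT. Cache (LRU->MRU): [N H T S W R Z]
  18. access Z: HIT. Cache (LRU->MRU): [N H T S W R Z]
  19. access S: HIT. Cache (LRU->MRU): [N H T W R Z S]
  20. access V: MISS, evict N. Cache (LRU->MRU): [H T W R Z S V]
  21. access Z: HIT. Cache (LRU->MRU): [H T W R S V Z]
  22. access S: HIT. Cache (LRU->MRU): [H T W R V Z S]
  23. access H: HIT. Cache (LRU->MRU): [T W R V Z S H]
  24. access H: HIT. Cache (LRU->MRU): [T W R V Z S H]
  25. access S: HIT. Cache (LRU->MRU): [T W R V Z H S]
  26. access Z: HIT. Cache (LRU->MRU): [T W R V H S Z]
  27. access Z: HIT. Cache (LRU->MRU): [T W R V H S Z]
  28. access V: HIT. Cache (LRU->MRU): [T W R H S Z V]
  29. access Z: HIT. Cache (LRU->MRU): [T W R H S V Z]
  30. access R: HIT. Cache (LRU->MRU): [T W H S V Z R]
  31. access S: HIT. Cache (LRU->MRU): [T W H V Z R S]
  32. access H: HIT. Cache (LRU->MRU): [T W V Z R S H]
  33. access N: MISS, evict T. Cache (LRU->MRU): [W V Z R S H N]
  34. access H: HIT. Cache (LRU->MRU): [W V Z R S N H]
  35. access W: HIT. Cache (LRU->MRU): [V Z R S N H W]
  36. access N: HIT. Cache (LRU->MRU): [V Z R S H W N]
  37. access S: HIT. Cache (LRU->MRU): [V Z R H W N S]
  38. access H: HIT. Cache (LRU->MRU): [V Z R W N S H]
  39. access H: HIT. Cache (LRU->MRU): [V Z R W N S H]
Total: 29 hits, 10 misses, 3 evictions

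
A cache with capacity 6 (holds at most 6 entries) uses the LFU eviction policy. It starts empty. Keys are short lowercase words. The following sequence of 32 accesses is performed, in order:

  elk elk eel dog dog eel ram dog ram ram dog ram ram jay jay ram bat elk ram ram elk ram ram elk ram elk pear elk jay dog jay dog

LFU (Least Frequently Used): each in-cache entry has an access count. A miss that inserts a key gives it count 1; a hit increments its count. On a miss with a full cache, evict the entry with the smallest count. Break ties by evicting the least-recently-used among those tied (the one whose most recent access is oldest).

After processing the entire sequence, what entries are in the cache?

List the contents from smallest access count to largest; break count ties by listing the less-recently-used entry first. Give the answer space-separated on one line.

LFU simulation (capacity=6):
  1. access elk: MISS. Cache: [elk(c=1)]
  2. access elk: HIT, count now 2. Cache: [elk(c=2)]
  3. access eel: MISS. Cache: [eel(c=1) elk(c=2)]
  4. access dog: MISS. Cache: [eel(c=1) dog(c=1) elk(c=2)]
  5. access dog: HIT, count now 2. Cache: [eel(c=1) elk(c=2) dog(c=2)]
  6. access eel: HIT, count now 2. Cache: [elk(c=2) dog(c=2) eel(c=2)]
  7. access ram: MISS. Cache: [ram(c=1) elk(c=2) dog(c=2) eel(c=2)]
  8. access dog: HIT, count now 3. Cache: [ram(c=1) elk(c=2) eel(c=2) dog(c=3)]
  9. access ram: HIT, count now 2. Cache: [elk(c=2) eel(c=2) ram(c=2) dog(c=3)]
  10. access ram: HIT, count now 3. Cache: [elk(c=2) eel(c=2) dog(c=3) ram(c=3)]
  11. access dog: HIT, count now 4. Cache: [elk(c=2) eel(c=2) ram(c=3) dog(c=4)]
  12. access ram: HIT, count now 4. Cache: [elk(c=2) eel(c=2) dog(c=4) ram(c=4)]
  13. access ram: HIT, count now 5. Cache: [elk(c=2) eel(c=2) dog(c=4) ram(c=5)]
  14. access jay: MISS. Cache: [jay(c=1) elk(c=2) eel(c=2) dog(c=4) ram(c=5)]
  15. access jay: HIT, count now 2. Cache: [elk(c=2) eel(c=2) jay(c=2) dog(c=4) ram(c=5)]
  16. access ram: HIT, count now 6. Cache: [elk(c=2) eel(c=2) jay(c=2) dog(c=4) ram(c=6)]
  17. access bat: MISS. Cache: [bat(c=1) elk(c=2) eel(c=2) jay(c=2) dog(c=4) ram(c=6)]
  18. access elk: HIT, count now 3. Cache: [bat(c=1) eel(c=2) jay(c=2) elk(c=3) dog(c=4) ram(c=6)]
  19. access ram: HIT, count now 7. Cache: [bat(c=1) eel(c=2) jay(c=2) elk(c=3) dog(c=4) ram(c=7)]
  20. access ram: HIT, count now 8. Cache: [bat(c=1) eel(c=2) jay(c=2) elk(c=3) dog(c=4) ram(c=8)]
  21. access elk: HIT, count now 4. Cache: [bat(c=1) eel(c=2) jay(c=2) dog(c=4) elk(c=4) ram(c=8)]
  22. access ram: HIT, count now 9. Cache: [bat(c=1) eel(c=2) jay(c=2) dog(c=4) elk(c=4) ram(c=9)]
  23. access ram: HIT, count now 10. Cache: [bat(c=1) eel(c=2) jay(c=2) dog(c=4) elk(c=4) ram(c=10)]
  24. access elk: HIT, count now 5. Cache: [bat(c=1) eel(c=2) jay(c=2) dog(c=4) elk(c=5) ram(c=10)]
  25. access ram: HIT, count now 11. Cache: [bat(c=1) eel(c=2) jay(c=2) dog(c=4) elk(c=5) ram(c=11)]
  26. access elk: HIT, count now 6. Cache: [bat(c=1) eel(c=2) jay(c=2) dog(c=4) elk(c=6) ram(c=11)]
  27. access pear: MISS, evict bat(c=1). Cache: [pear(c=1) eel(c=2) jay(c=2) dog(c=4) elk(c=6) ram(c=11)]
  28. access elk: HIT, count now 7. Cache: [pear(c=1) eel(c=2) jay(c=2) dog(c=4) elk(c=7) ram(c=11)]
  29. access jay: HIT, count now 3. Cache: [pear(c=1) eel(c=2) jay(c=3) dog(c=4) elk(c=7) ram(c=11)]
  30. access dog: HIT, count now 5. Cache: [pear(c=1) eel(c=2) jay(c=3) dog(c=5) elk(c=7) ram(c=11)]
  31. access jay: HIT, count now 4. Cache: [pear(c=1) eel(c=2) jay(c=4) dog(c=5) elk(c=7) ram(c=11)]
  32. access dog: HIT, count now 6. Cache: [pear(c=1) eel(c=2) jay(c=4) dog(c=6) elk(c=7) ram(c=11)]
Total: 25 hits, 7 misses, 1 evictions

Answer: pear eel jay dog elk ram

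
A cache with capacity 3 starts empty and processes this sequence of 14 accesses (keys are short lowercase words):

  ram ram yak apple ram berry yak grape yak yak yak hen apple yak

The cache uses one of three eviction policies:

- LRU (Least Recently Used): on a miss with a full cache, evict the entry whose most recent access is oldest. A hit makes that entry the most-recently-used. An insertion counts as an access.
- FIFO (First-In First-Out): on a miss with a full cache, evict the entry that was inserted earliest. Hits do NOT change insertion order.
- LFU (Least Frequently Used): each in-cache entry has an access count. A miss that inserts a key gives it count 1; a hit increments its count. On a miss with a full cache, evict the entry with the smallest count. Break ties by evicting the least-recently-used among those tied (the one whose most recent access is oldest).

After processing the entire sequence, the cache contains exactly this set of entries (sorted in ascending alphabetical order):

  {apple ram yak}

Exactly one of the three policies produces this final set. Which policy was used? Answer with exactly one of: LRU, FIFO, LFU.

Answer: LFU

Derivation:
Simulating under each policy and comparing final sets:
  LRU: final set = {apple hen yak} -> differs
  FIFO: final set = {apple hen yak} -> differs
  LFU: final set = {apple ram yak} -> MATCHES target
Only LFU produces the target set.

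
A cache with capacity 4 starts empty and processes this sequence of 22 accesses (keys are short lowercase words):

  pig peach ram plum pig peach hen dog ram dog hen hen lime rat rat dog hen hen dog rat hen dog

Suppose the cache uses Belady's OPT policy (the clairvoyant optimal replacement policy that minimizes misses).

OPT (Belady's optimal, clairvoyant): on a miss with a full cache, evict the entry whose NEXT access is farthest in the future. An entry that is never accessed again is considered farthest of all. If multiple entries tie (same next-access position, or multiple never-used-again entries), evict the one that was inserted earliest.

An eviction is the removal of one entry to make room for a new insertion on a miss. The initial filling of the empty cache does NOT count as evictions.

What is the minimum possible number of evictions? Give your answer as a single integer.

Answer: 4

Derivation:
OPT (Belady) simulation (capacity=4):
  1. access pig: MISS. Cache: [pig]
  2. access peach: MISS. Cache: [pig peach]
  3. access ram: MISS. Cache: [pig peach ram]
  4. access plum: MISS. Cache: [pig peach ram plum]
  5. access pig: HIT. Next use of pig: never. Cache: [pig peach ram plum]
  6. access peach: HIT. Next use of peach: never. Cache: [pig peach ram plum]
  7. access hen: MISS, evict pig (next use: never). Cache: [peach ram plum hen]
  8. access dog: MISS, evict peach (next use: never). Cache: [ram plum hen dog]
  9. access ram: HIT. Next use of ram: never. Cache: [ram plum hen dog]
  10. access dog: HIT. Next use of dog: step 16. Cache: [ram plum hen dog]
  11. access hen: HIT. Next use of hen: step 12. Cache: [ram plum hen dog]
  12. access hen: HIT. Next use of hen: step 17. Cache: [ram plum hen dog]
  13. access lime: MISS, evict ram (next use: never). Cache: [plum hen dog lime]
  14. access rat: MISS, evict plum (next use: never). Cache: [hen dog lime rat]
  15. access rat: HIT. Next use of rat: step 20. Cache: [hen dog lime rat]
  16. access dog: HIT. Next use of dog: step 19. Cache: [hen dog lime rat]
  17. access hen: HIT. Next use of hen: step 18. Cache: [hen dog lime rat]
  18. access hen: HIT. Next use of hen: step 21. Cache: [hen dog lime rat]
  19. access dog: HIT. Next use of dog: step 22. Cache: [hen dog lime rat]
  20. access rat: HIT. Next use of rat: never. Cache: [hen dog lime rat]
  21. access hen: HIT. Next use of hen: never. Cache: [hen dog lime rat]
  22. access dog: HIT. Next use of dog: never. Cache: [hen dog lime rat]
Total: 14 hits, 8 misses, 4 evictions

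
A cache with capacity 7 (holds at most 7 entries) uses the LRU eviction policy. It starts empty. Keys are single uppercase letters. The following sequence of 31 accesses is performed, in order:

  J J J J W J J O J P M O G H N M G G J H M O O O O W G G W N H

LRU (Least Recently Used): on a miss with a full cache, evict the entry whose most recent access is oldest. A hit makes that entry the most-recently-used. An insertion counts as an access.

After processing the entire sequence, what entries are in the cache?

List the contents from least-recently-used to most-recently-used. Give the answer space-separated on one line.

Answer: J M O G W N H

Derivation:
LRU simulation (capacity=7):
  1. access J: MISS. Cache (LRU->MRU): [J]
  2. access J: HIT. Cache (LRU->MRU): [J]
  3. access J: HIT. Cache (LRU->MRU): [J]
  4. access J: HIT. Cache (LRU->MRU): [J]
  5. access W: MISS. Cache (LRU->MRU): [J W]
  6. access J: HIT. Cache (LRU->MRU): [W J]
  7. access J: HIT. Cache (LRU->MRU): [W J]
  8. access O: MISS. Cache (LRU->MRU): [W J O]
  9. access J: HIT. Cache (LRU->MRU): [W O J]
  10. access P: MISS. Cache (LRU->MRU): [W O J P]
  11. access M: MISS. Cache (LRU->MRU): [W O J P M]
  12. access O: HIT. Cache (LRU->MRU): [W J P M O]
  13. access G: MISS. Cache (LRU->MRU): [W J P M O G]
  14. access H: MISS. Cache (LRU->MRU): [W J P M O G H]
  15. access N: MISS, evict W. Cache (LRU->MRU): [J P M O G H N]
  16. access M: HIT. Cache (LRU->MRU): [J P O G H N M]
  17. access G: HIT. Cache (LRU->MRU): [J P O H N M G]
  18. access G: HIT. Cache (LRU->MRU): [J P O H N M G]
  19. access J: HIT. Cache (LRU->MRU): [P O H N M G J]
  20. access H: HIT. Cache (LRU->MRU): [P O N M G J H]
  21. access M: HIT. Cache (LRU->MRU): [P O N G J H M]
  22. access O: HIT. Cache (LRU->MRU): [P N G J H M O]
  23. access O: HIT. Cache (LRU->MRU): [P N G J H M O]
  24. access O: HIT. Cache (LRU->MRU): [P N G J H M O]
  25. access O: HIT. Cache (LRU->MRU): [P N G J H M O]
  26. access W: MISS, evict P. Cache (LRU->MRU): [N G J H M O W]
  27. access G: HIT. Cache (LRU->MRU): [N J H M O W G]
  28. access G: HIT. Cache (LRU->MRU): [N J H M O W G]
  29. access W: HIT. Cache (LRU->MRU): [N J H M O G W]
  30. access N: HIT. Cache (LRU->MRU): [J H M O G W N]
  31. access H: HIT. Cache (LRU->MRU): [J M O G W N H]
Total: 22 hits, 9 misses, 2 evictions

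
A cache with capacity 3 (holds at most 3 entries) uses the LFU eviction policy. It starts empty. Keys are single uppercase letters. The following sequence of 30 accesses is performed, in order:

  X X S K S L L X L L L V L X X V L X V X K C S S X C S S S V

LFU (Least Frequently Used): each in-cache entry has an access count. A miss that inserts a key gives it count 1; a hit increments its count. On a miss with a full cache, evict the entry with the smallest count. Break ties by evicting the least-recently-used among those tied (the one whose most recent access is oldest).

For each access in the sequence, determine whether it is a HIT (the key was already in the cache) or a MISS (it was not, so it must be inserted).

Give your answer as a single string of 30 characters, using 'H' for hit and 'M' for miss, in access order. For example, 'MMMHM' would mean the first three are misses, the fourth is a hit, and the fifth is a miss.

Answer: MHMMHMHHHHHMHHHHHHHHMMMHHMMHHM

Derivation:
LFU simulation (capacity=3):
  1. access X: MISS. Cache: [X(c=1)]
  2. access X: HIT, count now 2. Cache: [X(c=2)]
  3. access S: MISS. Cache: [S(c=1) X(c=2)]
  4. access K: MISS. Cache: [S(c=1) K(c=1) X(c=2)]
  5. access S: HIT, count now 2. Cache: [K(c=1) X(c=2) S(c=2)]
  6. access L: MISS, evict K(c=1). Cache: [L(c=1) X(c=2) S(c=2)]
  7. access L: HIT, count now 2. Cache: [X(c=2) S(c=2) L(c=2)]
  8. access X: HIT, count now 3. Cache: [S(c=2) L(c=2) X(c=3)]
  9. access L: HIT, count now 3. Cache: [S(c=2) X(c=3) L(c=3)]
  10. access L: HIT, count now 4. Cache: [S(c=2) X(c=3) L(c=4)]
  11. access L: HIT, count now 5. Cache: [S(c=2) X(c=3) L(c=5)]
  12. access V: MISS, evict S(c=2). Cache: [V(c=1) X(c=3) L(c=5)]
  13. access L: HIT, count now 6. Cache: [V(c=1) X(c=3) L(c=6)]
  14. access X: HIT, count now 4. Cache: [V(c=1) X(c=4) L(c=6)]
  15. access X: HIT, count now 5. Cache: [V(c=1) X(c=5) L(c=6)]
  16. access V: HIT, count now 2. Cache: [V(c=2) X(c=5) L(c=6)]
  17. access L: HIT, count now 7. Cache: [V(c=2) X(c=5) L(c=7)]
  18. access X: HIT, count now 6. Cache: [V(c=2) X(c=6) L(c=7)]
  19. access V: HIT, count now 3. Cache: [V(c=3) X(c=6) L(c=7)]
  20. access X: HIT, count now 7. Cache: [V(c=3) L(c=7) X(c=7)]
  21. access K: MISS, evict V(c=3). Cache: [K(c=1) L(c=7) X(c=7)]
  22. access C: MISS, evict K(c=1). Cache: [C(c=1) L(c=7) X(c=7)]
  23. access S: MISS, evict C(c=1). Cache: [S(c=1) L(c=7) X(c=7)]
  24. access S: HIT, count now 2. Cache: [S(c=2) L(c=7) X(c=7)]
  25. access X: HIT, count now 8. Cache: [S(c=2) L(c=7) X(c=8)]
  26. access C: MISS, evict S(c=2). Cache: [C(c=1) L(c=7) X(c=8)]
  27. access S: MISS, evict C(c=1). Cache: [S(c=1) L(c=7) X(c=8)]
  28. access S: HIT, count now 2. Cache: [S(c=2) L(c=7) X(c=8)]
  29. access S: HIT, count now 3. Cache: [S(c=3) L(c=7) X(c=8)]
  30. access V: MISS, evict S(c=3). Cache: [V(c=1) L(c=7) X(c=8)]
Total: 19 hits, 11 misses, 8 evictions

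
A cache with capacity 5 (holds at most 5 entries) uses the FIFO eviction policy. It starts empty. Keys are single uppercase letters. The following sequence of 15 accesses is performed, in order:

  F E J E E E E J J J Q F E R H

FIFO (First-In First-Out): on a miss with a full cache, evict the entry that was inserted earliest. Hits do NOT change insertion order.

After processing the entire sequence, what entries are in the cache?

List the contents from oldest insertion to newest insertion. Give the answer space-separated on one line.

FIFO simulation (capacity=5):
  1. access F: MISS. Cache (old->new): [F]
  2. access E: MISS. Cache (old->new): [F E]
  3. access J: MISS. Cache (old->new): [F E J]
  4. access E: HIT. Cache (old->new): [F E J]
  5. access E: HIT. Cache (old->new): [F E J]
  6. access E: HIT. Cache (old->new): [F E J]
  7. access E: HIT. Cache (old->new): [F E J]
  8. access J: HIT. Cache (old->new): [F E J]
  9. access J: HIT. Cache (old->new): [F E J]
  10. access J: HIT. Cache (old->new): [F E J]
  11. access Q: MISS. Cache (old->new): [F E J Q]
  12. access F: HIT. Cache (old->new): [F E J Q]
  13. access E: HIT. Cache (old->new): [F E J Q]
  14. access R: MISS. Cache (old->new): [F E J Q R]
  15. access H: MISS, evict F. Cache (old->new): [E J Q R H]
Total: 9 hits, 6 misses, 1 evictions

Answer: E J Q R H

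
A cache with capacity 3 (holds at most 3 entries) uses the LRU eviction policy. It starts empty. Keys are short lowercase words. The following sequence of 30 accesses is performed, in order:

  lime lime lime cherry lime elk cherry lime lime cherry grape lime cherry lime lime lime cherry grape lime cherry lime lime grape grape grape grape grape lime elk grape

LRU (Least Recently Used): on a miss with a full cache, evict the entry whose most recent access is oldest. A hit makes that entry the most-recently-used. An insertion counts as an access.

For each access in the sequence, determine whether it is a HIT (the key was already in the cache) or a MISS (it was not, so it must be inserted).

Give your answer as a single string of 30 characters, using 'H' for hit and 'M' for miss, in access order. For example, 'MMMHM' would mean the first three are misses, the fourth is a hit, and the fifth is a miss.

Answer: MHHMHMHHHHMHHHHHHHHHHHHHHHHHMH

Derivation:
LRU simulation (capacity=3):
  1. access lime: MISS. Cache (LRU->MRU): [lime]
  2. access lime: HIT. Cache (LRU->MRU): [lime]
  3. access lime: HIT. Cache (LRU->MRU): [lime]
  4. access cherry: MISS. Cache (LRU->MRU): [lime cherry]
  5. access lime: HIT. Cache (LRU->MRU): [cherry lime]
  6. access elk: MISS. Cache (LRU->MRU): [cherry lime elk]
  7. access cherry: HIT. Cache (LRU->MRU): [lime elk cherry]
  8. access lime: HIT. Cache (LRU->MRU): [elk cherry lime]
  9. access lime: HIT. Cache (LRU->MRU): [elk cherry lime]
  10. access cherry: HIT. Cache (LRU->MRU): [elk lime cherry]
  11. access grape: MISS, evict elk. Cache (LRU->MRU): [lime cherry grape]
  12. access lime: HIT. Cache (LRU->MRU): [cherry grape lime]
  13. access cherry: HIT. Cache (LRU->MRU): [grape lime cherry]
  14. access lime: HIT. Cache (LRU->MRU): [grape cherry lime]
  15. access lime: HIT. Cache (LRU->MRU): [grape cherry lime]
  16. access lime: HIT. Cache (LRU->MRU): [grape cherry lime]
  17. access cherry: HIT. Cache (LRU->MRU): [grape lime cherry]
  18. access grape: HIT. Cache (LRU->MRU): [lime cherry grape]
  19. access lime: HIT. Cache (LRU->MRU): [cherry grape lime]
  20. access cherry: HIT. Cache (LRU->MRU): [grape lime cherry]
  21. access lime: HIT. Cache (LRU->MRU): [grape cherry lime]
  22. access lime: HIT. Cache (LRU->MRU): [grape cherry lime]
  23. access grape: HIT. Cache (LRU->MRU): [cherry lime grape]
  24. access grape: HIT. Cache (LRU->MRU): [cherry lime grape]
  25. access grape: HIT. Cache (LRU->MRU): [cherry lime grape]
  26. access grape: HIT. Cache (LRU->MRU): [cherry lime grape]
  27. access grape: HIT. Cache (LRU->MRU): [cherry lime grape]
  28. access lime: HIT. Cache (LRU->MRU): [cherry grape lime]
  29. access elk: MISS, evict cherry. Cache (LRU->MRU): [grape lime elk]
  30. access grape: HIT. Cache (LRU->MRU): [lime elk grape]
Total: 25 hits, 5 misses, 2 evictions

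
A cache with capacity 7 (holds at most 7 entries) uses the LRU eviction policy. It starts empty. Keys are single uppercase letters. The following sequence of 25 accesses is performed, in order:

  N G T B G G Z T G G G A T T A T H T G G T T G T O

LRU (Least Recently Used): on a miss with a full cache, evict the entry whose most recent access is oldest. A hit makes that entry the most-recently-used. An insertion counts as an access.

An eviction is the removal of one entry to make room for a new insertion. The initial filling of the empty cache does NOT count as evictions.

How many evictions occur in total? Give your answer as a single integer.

Answer: 1

Derivation:
LRU simulation (capacity=7):
  1. access N: MISS. Cache (LRU->MRU): [N]
  2. access G: MISS. Cache (LRU->MRU): [N G]
  3. access T: MISS. Cache (LRU->MRU): [N G T]
  4. access B: MISS. Cache (LRU->MRU): [N G T B]
  5. access G: HIT. Cache (LRU->MRU): [N T B G]
  6. access G: HIT. Cache (LRU->MRU): [N T B G]
  7. access Z: MISS. Cache (LRU->MRU): [N T B G Z]
  8. access T: HIT. Cache (LRU->MRU): [N B G Z T]
  9. access G: HIT. Cache (LRU->MRU): [N B Z T G]
  10. access G: HIT. Cache (LRU->MRU): [N B Z T G]
  11. access G: HIT. Cache (LRU->MRU): [N B Z T G]
  12. access A: MISS. Cache (LRU->MRU): [N B Z T G A]
  13. access T: HIT. Cache (LRU->MRU): [N B Z G A T]
  14. access T: HIT. Cache (LRU->MRU): [N B Z G A T]
  15. access A: HIT. Cache (LRU->MRU): [N B Z G T A]
  16. access T: HIT. Cache (LRU->MRU): [N B Z G A T]
  17. access H: MISS. Cache (LRU->MRU): [N B Z G A T H]
  18. access T: HIT. Cache (LRU->MRU): [N B Z G A H T]
  19. access G: HIT. Cache (LRU->MRU): [N B Z A H T G]
  20. access G: HIT. Cache (LRU->MRU): [N B Z A H T G]
  21. access T: HIT. Cache (LRU->MRU): [N B Z A H G T]
  22. access T: HIT. Cache (LRU->MRU): [N B Z A H G T]
  23. access G: HIT. Cache (LRU->MRU): [N B Z A H T G]
  24. access T: HIT. Cache (LRU->MRU): [N B Z A H G T]
  25. access O: MISS, evict N. Cache (LRU->MRU): [B Z A H G T O]
Total: 17 hits, 8 misses, 1 evictions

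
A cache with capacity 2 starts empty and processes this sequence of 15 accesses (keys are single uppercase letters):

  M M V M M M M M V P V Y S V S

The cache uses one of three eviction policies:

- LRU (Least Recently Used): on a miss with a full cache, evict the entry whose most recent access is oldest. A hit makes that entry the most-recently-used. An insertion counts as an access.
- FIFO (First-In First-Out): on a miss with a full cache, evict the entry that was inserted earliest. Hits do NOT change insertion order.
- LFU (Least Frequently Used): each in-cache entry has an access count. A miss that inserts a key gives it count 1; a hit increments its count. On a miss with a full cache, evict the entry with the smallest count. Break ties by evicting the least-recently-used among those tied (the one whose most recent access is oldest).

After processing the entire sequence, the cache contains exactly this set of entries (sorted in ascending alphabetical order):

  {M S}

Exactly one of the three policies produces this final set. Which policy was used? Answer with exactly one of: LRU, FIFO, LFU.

Answer: LFU

Derivation:
Simulating under each policy and comparing final sets:
  LRU: final set = {S V} -> differs
  FIFO: final set = {S V} -> differs
  LFU: final set = {M S} -> MATCHES target
Only LFU produces the target set.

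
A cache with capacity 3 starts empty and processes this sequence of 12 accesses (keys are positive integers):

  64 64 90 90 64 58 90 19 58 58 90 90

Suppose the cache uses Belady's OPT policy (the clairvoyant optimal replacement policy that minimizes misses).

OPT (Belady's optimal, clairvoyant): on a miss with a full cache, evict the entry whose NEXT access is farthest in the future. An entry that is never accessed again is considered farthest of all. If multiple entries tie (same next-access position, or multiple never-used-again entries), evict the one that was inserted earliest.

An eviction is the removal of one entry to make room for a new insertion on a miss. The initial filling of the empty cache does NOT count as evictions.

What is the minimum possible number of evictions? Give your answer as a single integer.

OPT (Belady) simulation (capacity=3):
  1. access 64: MISS. Cache: [64]
  2. access 64: HIT. Next use of 64: step 5. Cache: [64]
  3. access 90: MISS. Cache: [64 90]
  4. access 90: HIT. Next use of 90: step 7. Cache: [64 90]
  5. access 64: HIT. Next use of 64: never. Cache: [64 90]
  6. access 58: MISS. Cache: [64 90 58]
  7. access 90: HIT. Next use of 90: step 11. Cache: [64 90 58]
  8. access 19: MISS, evict 64 (next use: never). Cache: [90 58 19]
  9. access 58: HIT. Next use of 58: step 10. Cache: [90 58 19]
  10. access 58: HIT. Next use of 58: never. Cache: [90 58 19]
  11. access 90: HIT. Next use of 90: step 12. Cache: [90 58 19]
  12. access 90: HIT. Next use of 90: never. Cache: [90 58 19]
Total: 8 hits, 4 misses, 1 evictions

Answer: 1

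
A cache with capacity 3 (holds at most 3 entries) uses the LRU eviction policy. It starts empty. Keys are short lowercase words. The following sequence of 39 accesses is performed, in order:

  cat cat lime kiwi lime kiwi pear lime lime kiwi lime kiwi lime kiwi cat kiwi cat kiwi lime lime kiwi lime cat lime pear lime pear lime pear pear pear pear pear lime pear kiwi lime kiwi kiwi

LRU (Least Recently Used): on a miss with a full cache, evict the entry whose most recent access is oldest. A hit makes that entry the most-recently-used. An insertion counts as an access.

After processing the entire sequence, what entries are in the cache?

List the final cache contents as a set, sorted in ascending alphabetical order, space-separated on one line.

Answer: kiwi lime pear

Derivation:
LRU simulation (capacity=3):
  1. access cat: MISS. Cache (LRU->MRU): [cat]
  2. access cat: HIT. Cache (LRU->MRU): [cat]
  3. access lime: MISS. Cache (LRU->MRU): [cat lime]
  4. access kiwi: MISS. Cache (LRU->MRU): [cat lime kiwi]
  5. access lime: HIT. Cache (LRU->MRU): [cat kiwi lime]
  6. access kiwi: HIT. Cache (LRU->MRU): [cat lime kiwi]
  7. access pear: MISS, evict cat. Cache (LRU->MRU): [lime kiwi pear]
  8. access lime: HIT. Cache (LRU->MRU): [kiwi pear lime]
  9. access lime: HIT. Cache (LRU->MRU): [kiwi pear lime]
  10. access kiwi: HIT. Cache (LRU->MRU): [pear lime kiwi]
  11. access lime: HIT. Cache (LRU->MRU): [pear kiwi lime]
  12. access kiwi: HIT. Cache (LRU->MRU): [pear lime kiwi]
  13. access lime: HIT. Cache (LRU->MRU): [pear kiwi lime]
  14. access kiwi: HIT. Cache (LRU->MRU): [pear lime kiwi]
  15. access cat: MISS, evict pear. Cache (LRU->MRU): [lime kiwi cat]
  16. access kiwi: HIT. Cache (LRU->MRU): [lime cat kiwi]
  17. access cat: HIT. Cache (LRU->MRU): [lime kiwi cat]
  18. access kiwi: HIT. Cache (LRU->MRU): [lime cat kiwi]
  19. access lime: HIT. Cache (LRU->MRU): [cat kiwi lime]
  20. access lime: HIT. Cache (LRU->MRU): [cat kiwi lime]
  21. access kiwi: HIT. Cache (LRU->MRU): [cat lime kiwi]
  22. access lime: HIT. Cache (LRU->MRU): [cat kiwi lime]
  23. access cat: HIT. Cache (LRU->MRU): [kiwi lime cat]
  24. access lime: HIT. Cache (LRU->MRU): [kiwi cat lime]
  25. access pear: MISS, evict kiwi. Cache (LRU->MRU): [cat lime pear]
  26. access lime: HIT. Cache (LRU->MRU): [cat pear lime]
  27. access pear: HIT. Cache (LRU->MRU): [cat lime pear]
  28. access lime: HIT. Cache (LRU->MRU): [cat pear lime]
  29. access pear: HIT. Cache (LRU->MRU): [cat lime pear]
  30. access pear: HIT. Cache (LRU->MRU): [cat lime pear]
  31. access pear: HIT. Cache (LRU->MRU): [cat lime pear]
  32. access pear: HIT. Cache (LRU->MRU): [cat lime pear]
  33. access pear: HIT. Cache (LRU->MRU): [cat lime pear]
  34. access lime: HIT. Cache (LRU->MRU): [cat pear lime]
  35. access pear: HIT. Cache (LRU->MRU): [cat lime pear]
  36. access kiwi: MISS, evict cat. Cache (LRU->MRU): [lime pear kiwi]
  37. access lime: HIT. Cache (LRU->MRU): [pear kiwi lime]
  38. access kiwi: HIT. Cache (LRU->MRU): [pear lime kiwi]
  39. access kiwi: HIT. Cache (LRU->MRU): [pear lime kiwi]
Total: 32 hits, 7 misses, 4 evictions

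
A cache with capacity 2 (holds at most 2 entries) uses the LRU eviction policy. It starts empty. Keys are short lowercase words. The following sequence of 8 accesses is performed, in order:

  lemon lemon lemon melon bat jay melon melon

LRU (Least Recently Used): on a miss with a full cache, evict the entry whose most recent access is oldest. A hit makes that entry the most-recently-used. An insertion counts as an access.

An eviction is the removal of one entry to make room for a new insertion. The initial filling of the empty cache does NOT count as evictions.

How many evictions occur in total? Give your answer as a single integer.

Answer: 3

Derivation:
LRU simulation (capacity=2):
  1. access lemon: MISS. Cache (LRU->MRU): [lemon]
  2. access lemon: HIT. Cache (LRU->MRU): [lemon]
  3. access lemon: HIT. Cache (LRU->MRU): [lemon]
  4. access melon: MISS. Cache (LRU->MRU): [lemon melon]
  5. access bat: MISS, evict lemon. Cache (LRU->MRU): [melon bat]
  6. access jay: MISS, evict melon. Cache (LRU->MRU): [bat jay]
  7. access melon: MISS, evict bat. Cache (LRU->MRU): [jay melon]
  8. access melon: HIT. Cache (LRU->MRU): [jay melon]
Total: 3 hits, 5 misses, 3 evictions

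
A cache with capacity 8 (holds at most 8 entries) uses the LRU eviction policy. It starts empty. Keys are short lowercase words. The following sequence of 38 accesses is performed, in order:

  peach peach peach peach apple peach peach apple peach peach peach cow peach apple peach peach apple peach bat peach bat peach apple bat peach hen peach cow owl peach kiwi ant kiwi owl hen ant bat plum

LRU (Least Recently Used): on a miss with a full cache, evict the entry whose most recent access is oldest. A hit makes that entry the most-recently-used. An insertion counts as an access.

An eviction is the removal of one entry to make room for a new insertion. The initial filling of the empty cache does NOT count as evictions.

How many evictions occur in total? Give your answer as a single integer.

LRU simulation (capacity=8):
  1. access peach: MISS. Cache (LRU->MRU): [peach]
  2. access peach: HIT. Cache (LRU->MRU): [peach]
  3. access peach: HIT. Cache (LRU->MRU): [peach]
  4. access peach: HIT. Cache (LRU->MRU): [peach]
  5. access apple: MISS. Cache (LRU->MRU): [peach apple]
  6. access peach: HIT. Cache (LRU->MRU): [apple peach]
  7. access peach: HIT. Cache (LRU->MRU): [apple peach]
  8. access apple: HIT. Cache (LRU->MRU): [peach apple]
  9. access peach: HIT. Cache (LRU->MRU): [apple peach]
  10. access peach: HIT. Cache (LRU->MRU): [apple peach]
  11. access peach: HIT. Cache (LRU->MRU): [apple peach]
  12. access cow: MISS. Cache (LRU->MRU): [apple peach cow]
  13. access peach: HIT. Cache (LRU->MRU): [apple cow peach]
  14. access apple: HIT. Cache (LRU->MRU): [cow peach apple]
  15. access peach: HIT. Cache (LRU->MRU): [cow apple peach]
  16. access peach: HIT. Cache (LRU->MRU): [cow apple peach]
  17. access apple: HIT. Cache (LRU->MRU): [cow peach apple]
  18. access peach: HIT. Cache (LRU->MRU): [cow apple peach]
  19. access bat: MISS. Cache (LRU->MRU): [cow apple peach bat]
  20. access peach: HIT. Cache (LRU->MRU): [cow apple bat peach]
  21. access bat: HIT. Cache (LRU->MRU): [cow apple peach bat]
  22. access peach: HIT. Cache (LRU->MRU): [cow apple bat peach]
  23. access apple: HIT. Cache (LRU->MRU): [cow bat peach apple]
  24. access bat: HIT. Cache (LRU->MRU): [cow peach apple bat]
  25. access peach: HIT. Cache (LRU->MRU): [cow apple bat peach]
  26. access hen: MISS. Cache (LRU->MRU): [cow apple bat peach hen]
  27. access peach: HIT. Cache (LRU->MRU): [cow apple bat hen peach]
  28. access cow: HIT. Cache (LRU->MRU): [apple bat hen peach cow]
  29. access owl: MISS. Cache (LRU->MRU): [apple bat hen peach cow owl]
  30. access peach: HIT. Cache (LRU->MRU): [apple bat hen cow owl peach]
  31. access kiwi: MISS. Cache (LRU->MRU): [apple bat hen cow owl peach kiwi]
  32. access ant: MISS. Cache (LRU->MRU): [apple bat hen cow owl peach kiwi ant]
  33. access kiwi: HIT. Cache (LRU->MRU): [apple bat hen cow owl peach ant kiwi]
  34. access owl: HIT. Cache (LRU->MRU): [apple bat hen cow peach ant kiwi owl]
  35. access hen: HIT. Cache (LRU->MRU): [apple bat cow peach ant kiwi owl hen]
  36. access ant: HIT. Cache (LRU->MRU): [apple bat cow peach kiwi owl hen ant]
  37. access bat: HIT. Cache (LRU->MRU): [apple cow peach kiwi owl hen ant bat]
  38. access plum: MISS, evict apple. Cache (LRU->MRU): [cow peach kiwi owl hen ant bat plum]
Total: 29 hits, 9 misses, 1 evictions

Answer: 1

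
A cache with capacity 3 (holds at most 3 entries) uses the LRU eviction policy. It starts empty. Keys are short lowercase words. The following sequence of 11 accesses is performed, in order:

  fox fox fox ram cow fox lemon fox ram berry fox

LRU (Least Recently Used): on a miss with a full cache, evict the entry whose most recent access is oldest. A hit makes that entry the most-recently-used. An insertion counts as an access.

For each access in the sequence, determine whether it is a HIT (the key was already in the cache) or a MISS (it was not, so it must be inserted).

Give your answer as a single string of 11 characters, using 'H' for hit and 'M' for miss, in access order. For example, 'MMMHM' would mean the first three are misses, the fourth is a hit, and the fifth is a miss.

LRU simulation (capacity=3):
  1. access fox: MISS. Cache (LRU->MRU): [fox]
  2. access fox: HIT. Cache (LRU->MRU): [fox]
  3. access fox: HIT. Cache (LRU->MRU): [fox]
  4. access ram: MISS. Cache (LRU->MRU): [fox ram]
  5. access cow: MISS. Cache (LRU->MRU): [fox ram cow]
  6. access fox: HIT. Cache (LRU->MRU): [ram cow fox]
  7. access lemon: MISS, evict ram. Cache (LRU->MRU): [cow fox lemon]
  8. access fox: HIT. Cache (LRU->MRU): [cow lemon fox]
  9. access ram: MISS, evict cow. Cache (LRU->MRU): [lemon fox ram]
  10. access berry: MISS, evict lemon. Cache (LRU->MRU): [fox ram berry]
  11. access fox: HIT. Cache (LRU->MRU): [ram berry fox]
Total: 5 hits, 6 misses, 3 evictions

Answer: MHHMMHMHMMH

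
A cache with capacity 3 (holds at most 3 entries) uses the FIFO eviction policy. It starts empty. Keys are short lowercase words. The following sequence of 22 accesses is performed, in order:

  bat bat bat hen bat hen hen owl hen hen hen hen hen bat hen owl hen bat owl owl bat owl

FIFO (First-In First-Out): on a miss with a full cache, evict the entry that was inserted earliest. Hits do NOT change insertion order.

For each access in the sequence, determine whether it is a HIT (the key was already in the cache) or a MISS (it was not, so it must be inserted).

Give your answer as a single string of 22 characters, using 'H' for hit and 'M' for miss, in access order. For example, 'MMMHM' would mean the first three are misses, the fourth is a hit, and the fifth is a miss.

FIFO simulation (capacity=3):
  1. access bat: MISS. Cache (old->new): [bat]
  2. access bat: HIT. Cache (old->new): [bat]
  3. access bat: HIT. Cache (old->new): [bat]
  4. access hen: MISS. Cache (old->new): [bat hen]
  5. access bat: HIT. Cache (old->new): [bat hen]
  6. access hen: HIT. Cache (old->new): [bat hen]
  7. access hen: HIT. Cache (old->new): [bat hen]
  8. access owl: MISS. Cache (old->new): [bat hen owl]
  9. access hen: HIT. Cache (old->new): [bat hen owl]
  10. access hen: HIT. Cache (old->new): [bat hen owl]
  11. access hen: HIT. Cache (old->new): [bat hen owl]
  12. access hen: HIT. Cache (old->new): [bat hen owl]
  13. access hen: HIT. Cache (old->new): [bat hen owl]
  14. access bat: HIT. Cache (old->new): [bat hen owl]
  15. access hen: HIT. Cache (old->new): [bat hen owl]
  16. access owl: HIT. Cache (old->new): [bat hen owl]
  17. access hen: HIT. Cache (old->new): [bat hen owl]
  18. access bat: HIT. Cache (old->new): [bat hen owl]
  19. access owl: HIT. Cache (old->new): [bat hen owl]
  20. access owl: HIT. Cache (old->new): [bat hen owl]
  21. access bat: HIT. Cache (old->new): [bat hen owl]
  22. access owl: HIT. Cache (old->new): [bat hen owl]
Total: 19 hits, 3 misses, 0 evictions

Answer: MHHMHHHMHHHHHHHHHHHHHH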